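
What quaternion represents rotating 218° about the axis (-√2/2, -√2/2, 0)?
-0.3256 - 0.6686i - 0.6686j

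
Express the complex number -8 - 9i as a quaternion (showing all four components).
-8 - 9i + 0j + 0k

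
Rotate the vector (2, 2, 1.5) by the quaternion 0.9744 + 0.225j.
(2.455, 2, 0.471)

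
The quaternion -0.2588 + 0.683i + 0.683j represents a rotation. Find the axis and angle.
axis = (√2/2, √2/2, 0), θ = 7π/6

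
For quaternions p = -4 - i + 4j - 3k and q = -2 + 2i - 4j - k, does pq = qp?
No: pq = 23 - 22i + j + 6k ≠ 23 + 10i + 15j + 14k = qp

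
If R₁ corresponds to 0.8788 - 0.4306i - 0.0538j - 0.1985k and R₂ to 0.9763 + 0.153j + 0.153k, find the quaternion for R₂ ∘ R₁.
0.8966 - 0.4425i + 0.016j + 0.0065k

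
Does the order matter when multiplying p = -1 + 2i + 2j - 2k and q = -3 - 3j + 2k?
Yes: pq = 13 - 8i - 7j - 2k ≠ 13 - 4i + j + 10k = qp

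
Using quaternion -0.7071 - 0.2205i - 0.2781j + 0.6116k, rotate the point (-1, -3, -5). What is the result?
(-3.678, 3.538, -2.992)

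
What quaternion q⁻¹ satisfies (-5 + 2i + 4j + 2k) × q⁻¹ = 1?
-0.102 - 0.0408i - 0.0816j - 0.0408k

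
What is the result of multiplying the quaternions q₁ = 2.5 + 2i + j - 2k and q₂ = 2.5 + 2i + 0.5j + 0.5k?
2.75 + 11.5i - 1.25j - 4.75k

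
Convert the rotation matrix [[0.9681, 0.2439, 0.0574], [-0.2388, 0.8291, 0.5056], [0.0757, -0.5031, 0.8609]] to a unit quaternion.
0.9563 - 0.2637i - 0.0048j - 0.1262k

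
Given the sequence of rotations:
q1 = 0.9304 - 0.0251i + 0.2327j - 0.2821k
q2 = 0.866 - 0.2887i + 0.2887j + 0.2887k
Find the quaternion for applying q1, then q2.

q2 · q1 = 0.8127 - 0.439i + 0.3814j - 0.0356k
0.8127 - 0.439i + 0.3814j - 0.0356k


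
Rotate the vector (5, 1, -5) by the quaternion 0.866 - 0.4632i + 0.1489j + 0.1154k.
(3.552, -3.329, -5.225)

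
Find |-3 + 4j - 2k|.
√29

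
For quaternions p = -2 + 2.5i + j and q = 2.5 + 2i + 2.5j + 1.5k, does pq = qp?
No: pq = -12.5 + 3.75i - 6.25j + 1.25k ≠ -12.5 + 0.75i + 1.25j - 7.25k = qp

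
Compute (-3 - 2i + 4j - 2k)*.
-3 + 2i - 4j + 2k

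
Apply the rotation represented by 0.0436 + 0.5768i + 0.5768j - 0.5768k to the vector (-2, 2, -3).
(3.938, 0.255, 1.194)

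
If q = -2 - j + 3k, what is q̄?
-2 + j - 3k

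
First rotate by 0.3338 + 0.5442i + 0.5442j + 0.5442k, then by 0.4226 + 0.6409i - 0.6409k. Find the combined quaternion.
0.1411 + 0.7927i - 0.4676j + 0.3648k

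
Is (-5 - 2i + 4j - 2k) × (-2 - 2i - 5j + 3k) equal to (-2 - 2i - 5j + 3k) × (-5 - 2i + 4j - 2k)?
No: pq = 32 + 16i + 27j + 7k ≠ 32 + 12i + 7j - 29k = qp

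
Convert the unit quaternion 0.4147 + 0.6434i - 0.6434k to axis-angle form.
axis = (√2/2, 0, -√2/2), θ = 131°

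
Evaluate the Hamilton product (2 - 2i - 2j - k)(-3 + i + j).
-2 + 9i + 7j + 3k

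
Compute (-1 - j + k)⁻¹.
-0.3333 + 0.3333j - 0.3333k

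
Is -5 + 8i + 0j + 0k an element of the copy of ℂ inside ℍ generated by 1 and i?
Yes. The quaternion -5 + 8i has j- and k-coefficients y = z = 0, so it lies in the complex subalgebra spanned by 1 and i.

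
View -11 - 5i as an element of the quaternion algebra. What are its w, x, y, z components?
-11 - 5i + 0j + 0k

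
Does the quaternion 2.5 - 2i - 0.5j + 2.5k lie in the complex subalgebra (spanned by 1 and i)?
No. The quaternion 2.5 - 2i - 0.5j + 2.5k has j-coefficient y = -0.5 and k-coefficient z = 2.5, not both zero, so it does not lie in the complex subalgebra spanned by 1 and i.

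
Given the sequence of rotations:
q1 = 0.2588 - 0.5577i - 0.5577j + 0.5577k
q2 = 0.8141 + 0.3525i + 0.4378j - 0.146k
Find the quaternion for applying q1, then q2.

q2 · q1 = 0.7329 - 0.2001i - 0.4559j + 0.4638k
0.7329 - 0.2001i - 0.4559j + 0.4638k


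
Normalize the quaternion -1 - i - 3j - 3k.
-0.2236 - 0.2236i - 0.6708j - 0.6708k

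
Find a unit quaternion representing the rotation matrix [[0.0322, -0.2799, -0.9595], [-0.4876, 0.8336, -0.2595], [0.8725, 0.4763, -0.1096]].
0.6626 + 0.2776i - 0.6912j - 0.0784k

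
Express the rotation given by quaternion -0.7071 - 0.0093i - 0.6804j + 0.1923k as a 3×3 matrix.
[[0.0002, 0.2846, 0.9586], [-0.2593, 0.9259, -0.2748], [-0.9658, -0.2485, 0.0739]]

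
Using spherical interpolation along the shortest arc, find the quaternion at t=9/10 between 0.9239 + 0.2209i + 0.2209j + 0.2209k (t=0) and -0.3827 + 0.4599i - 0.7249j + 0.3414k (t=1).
0.4832 - 0.4076i + 0.7164j - 0.2952k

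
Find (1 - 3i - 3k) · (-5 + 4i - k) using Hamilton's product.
4 + 19i - 15j + 14k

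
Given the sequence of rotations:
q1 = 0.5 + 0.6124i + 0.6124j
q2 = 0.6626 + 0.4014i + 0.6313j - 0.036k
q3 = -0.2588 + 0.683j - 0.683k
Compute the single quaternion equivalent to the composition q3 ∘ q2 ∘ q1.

q2 · q1 = -0.3011 + 0.6285i + 0.6994j - 0.1588k
q3 · q2 · q1 = -0.5082 + 0.2066i - 0.8159j - 0.1825k
-0.5082 + 0.2066i - 0.8159j - 0.1825k


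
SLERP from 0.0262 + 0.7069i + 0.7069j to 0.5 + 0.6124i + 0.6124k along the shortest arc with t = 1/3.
0.2215 + 0.7791i + 0.532j + 0.2471k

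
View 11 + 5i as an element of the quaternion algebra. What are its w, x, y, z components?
11 + 5i + 0j + 0k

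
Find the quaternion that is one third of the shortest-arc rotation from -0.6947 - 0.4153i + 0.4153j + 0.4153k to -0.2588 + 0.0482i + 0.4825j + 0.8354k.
-0.586 - 0.276i + 0.4703j + 0.5994k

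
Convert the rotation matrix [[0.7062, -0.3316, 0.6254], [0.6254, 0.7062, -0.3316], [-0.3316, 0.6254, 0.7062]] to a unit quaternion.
0.883 + 0.271i + 0.271j + 0.271k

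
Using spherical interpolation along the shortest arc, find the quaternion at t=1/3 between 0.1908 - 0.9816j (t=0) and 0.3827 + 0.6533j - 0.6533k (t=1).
-0.008 - 0.9679j + 0.2514k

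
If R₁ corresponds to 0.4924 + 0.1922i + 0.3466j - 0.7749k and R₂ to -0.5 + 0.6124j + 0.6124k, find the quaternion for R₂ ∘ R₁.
0.0161 - 0.7829i + 0.2459j + 0.5713k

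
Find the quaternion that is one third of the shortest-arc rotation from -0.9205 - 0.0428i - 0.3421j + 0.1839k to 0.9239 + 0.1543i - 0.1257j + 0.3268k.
-0.9772 - 0.0855i - 0.1942j + 0.011k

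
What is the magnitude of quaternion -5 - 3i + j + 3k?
√44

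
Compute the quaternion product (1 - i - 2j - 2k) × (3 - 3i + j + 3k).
8 - 10i + 4j - 10k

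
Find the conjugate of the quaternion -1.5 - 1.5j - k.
-1.5 + 1.5j + k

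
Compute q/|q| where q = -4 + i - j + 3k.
-0.7698 + 0.1925i - 0.1925j + 0.5774k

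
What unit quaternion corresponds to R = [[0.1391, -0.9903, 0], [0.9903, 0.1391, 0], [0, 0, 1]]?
0.7547 + 0.6561k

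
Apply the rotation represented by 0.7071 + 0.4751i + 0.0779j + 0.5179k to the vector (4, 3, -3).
(-1.976, 5.036, 2.176)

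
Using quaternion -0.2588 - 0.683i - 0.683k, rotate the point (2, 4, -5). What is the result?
(-5.945, -0.989, 2.945)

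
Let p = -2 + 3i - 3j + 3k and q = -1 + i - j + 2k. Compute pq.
-10 - 8i + 2j - 7k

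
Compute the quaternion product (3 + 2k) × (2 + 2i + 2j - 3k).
12 + 2i + 10j - 5k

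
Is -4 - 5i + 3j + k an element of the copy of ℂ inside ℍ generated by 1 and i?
No. The quaternion -4 - 5i + 3j + k has j-coefficient y = 3 and k-coefficient z = 1, not both zero, so it does not lie in the complex subalgebra spanned by 1 and i.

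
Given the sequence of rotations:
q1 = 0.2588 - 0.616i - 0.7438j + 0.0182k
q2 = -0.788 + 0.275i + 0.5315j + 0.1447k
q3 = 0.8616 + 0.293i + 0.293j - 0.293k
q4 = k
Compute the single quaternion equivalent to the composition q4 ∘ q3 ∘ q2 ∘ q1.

q2 · q1 = 0.3582 + 0.6739i + 0.6295j + 0.146k
q3 · q2 · q1 = -0.0305 + 0.9128i + 0.4071j + 0.0078k
q4 · q3 · q2 · q1 = -0.0078 - 0.4071i + 0.9128j - 0.0305k
-0.0078 - 0.4071i + 0.9128j - 0.0305k


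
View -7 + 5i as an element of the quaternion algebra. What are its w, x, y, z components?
-7 + 5i + 0j + 0k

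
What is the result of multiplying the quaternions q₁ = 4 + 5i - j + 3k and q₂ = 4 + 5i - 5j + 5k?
-29 + 50i - 34j + 12k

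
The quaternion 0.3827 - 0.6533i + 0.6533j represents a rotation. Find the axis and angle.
axis = (-√2/2, √2/2, 0), θ = 3π/4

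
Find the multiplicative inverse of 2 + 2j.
0.25 - 0.25j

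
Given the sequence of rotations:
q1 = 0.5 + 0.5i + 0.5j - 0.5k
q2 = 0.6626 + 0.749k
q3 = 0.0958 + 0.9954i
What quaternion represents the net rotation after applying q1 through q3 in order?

q2 · q1 = 0.7058 - 0.0432i + 0.7058j + 0.0432k
q3 · q2 · q1 = 0.1106 + 0.6984i + 0.0246j + 0.7067k
0.1106 + 0.6984i + 0.0246j + 0.7067k


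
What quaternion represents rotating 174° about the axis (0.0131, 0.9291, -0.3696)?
0.0523 + 0.0131i + 0.9278j - 0.3691k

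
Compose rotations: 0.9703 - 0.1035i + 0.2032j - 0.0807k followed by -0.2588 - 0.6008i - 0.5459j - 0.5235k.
-0.2446 - 0.4057i - 0.5766j - 0.6657k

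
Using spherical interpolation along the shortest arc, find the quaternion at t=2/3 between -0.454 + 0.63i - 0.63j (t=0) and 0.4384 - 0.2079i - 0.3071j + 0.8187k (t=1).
-0.5723 + 0.4639i - 0.0393j - 0.6751k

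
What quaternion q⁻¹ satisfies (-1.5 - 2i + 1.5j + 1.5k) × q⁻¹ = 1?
-0.1395 + 0.186i - 0.1395j - 0.1395k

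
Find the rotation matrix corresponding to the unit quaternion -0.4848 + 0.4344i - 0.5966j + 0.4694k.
[[-0.1525, -0.0632, 0.9863], [-0.9735, 0.1819, -0.1389], [-0.1706, -0.9813, -0.0893]]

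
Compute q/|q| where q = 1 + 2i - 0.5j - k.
0.4 + 0.8i - 0.2j - 0.4k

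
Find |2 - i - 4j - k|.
√22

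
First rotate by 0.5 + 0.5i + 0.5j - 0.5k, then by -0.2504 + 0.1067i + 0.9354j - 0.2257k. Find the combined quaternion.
-0.7591 - 0.4267i + 0.283j - 0.402k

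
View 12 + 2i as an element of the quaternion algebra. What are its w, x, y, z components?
12 + 2i + 0j + 0k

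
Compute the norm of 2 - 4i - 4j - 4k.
√52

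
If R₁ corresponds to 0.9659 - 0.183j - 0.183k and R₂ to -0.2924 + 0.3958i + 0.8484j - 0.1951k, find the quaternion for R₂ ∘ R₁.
-0.1629 + 0.1913i + 0.9454j - 0.2074k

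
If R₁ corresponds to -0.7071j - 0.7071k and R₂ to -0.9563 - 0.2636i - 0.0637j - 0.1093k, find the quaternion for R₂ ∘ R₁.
-0.1223 - 0.0322i + 0.4898j + 0.8626k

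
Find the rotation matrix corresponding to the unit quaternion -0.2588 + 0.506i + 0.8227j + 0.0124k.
[[-0.354, 0.839, -0.4133], [0.8262, 0.4876, 0.2823], [0.4384, -0.2415, -0.8657]]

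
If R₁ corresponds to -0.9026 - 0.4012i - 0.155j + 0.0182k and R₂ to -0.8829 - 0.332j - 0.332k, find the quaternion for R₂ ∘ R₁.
0.7515 + 0.2967i + 0.5697j + 0.1504k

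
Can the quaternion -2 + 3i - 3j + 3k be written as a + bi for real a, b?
No. The quaternion -2 + 3i - 3j + 3k has j-coefficient y = -3 and k-coefficient z = 3, not both zero, so it does not lie in the complex subalgebra spanned by 1 and i.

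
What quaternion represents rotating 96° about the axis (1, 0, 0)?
0.6691 + 0.7431i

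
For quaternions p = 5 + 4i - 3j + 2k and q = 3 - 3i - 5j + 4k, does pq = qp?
No: pq = 4 - 5i - 56j - 3k ≠ 4 - i - 12j + 55k = qp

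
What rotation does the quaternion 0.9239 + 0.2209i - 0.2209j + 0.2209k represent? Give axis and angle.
axis = (√3/3, -√3/3, √3/3), θ = π/4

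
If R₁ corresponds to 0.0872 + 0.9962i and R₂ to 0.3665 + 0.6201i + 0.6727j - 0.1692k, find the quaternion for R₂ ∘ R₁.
-0.5858 + 0.4192i - 0.1099j - 0.6849k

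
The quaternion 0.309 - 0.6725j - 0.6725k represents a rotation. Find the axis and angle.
axis = (0, -√2/2, -√2/2), θ = 144°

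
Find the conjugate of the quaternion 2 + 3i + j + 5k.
2 - 3i - j - 5k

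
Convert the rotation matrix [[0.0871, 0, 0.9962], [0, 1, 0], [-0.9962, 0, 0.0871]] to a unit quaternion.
0.7373 + 0.6756j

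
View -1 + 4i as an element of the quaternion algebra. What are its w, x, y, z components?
-1 + 4i + 0j + 0k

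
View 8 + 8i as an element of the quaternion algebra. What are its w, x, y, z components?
8 + 8i + 0j + 0k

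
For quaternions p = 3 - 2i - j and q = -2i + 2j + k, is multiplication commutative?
No: pq = -2 - 7i + 8j - 3k ≠ -2 - 5i + 4j + 9k = qp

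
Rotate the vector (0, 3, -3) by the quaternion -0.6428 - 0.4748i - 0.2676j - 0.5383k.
(-3.879, 0.876, 1.478)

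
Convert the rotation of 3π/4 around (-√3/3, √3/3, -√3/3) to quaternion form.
0.3827 - 0.5334i + 0.5334j - 0.5334k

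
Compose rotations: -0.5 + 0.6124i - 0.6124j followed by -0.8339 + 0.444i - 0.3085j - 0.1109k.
-0.0439 - 0.8006i + 0.597j - 0.0275k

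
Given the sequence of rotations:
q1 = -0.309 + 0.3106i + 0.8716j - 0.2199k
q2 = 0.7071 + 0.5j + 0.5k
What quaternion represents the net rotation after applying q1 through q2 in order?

q2 · q1 = -0.5443 - 0.3261i + 0.6171j - 0.4653k
-0.5443 - 0.3261i + 0.6171j - 0.4653k


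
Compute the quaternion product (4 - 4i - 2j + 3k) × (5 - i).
16 - 24i - 13j + 13k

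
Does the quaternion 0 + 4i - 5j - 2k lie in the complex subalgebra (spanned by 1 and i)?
No. The quaternion 4i - 5j - 2k has j-coefficient y = -5 and k-coefficient z = -2, not both zero, so it does not lie in the complex subalgebra spanned by 1 and i.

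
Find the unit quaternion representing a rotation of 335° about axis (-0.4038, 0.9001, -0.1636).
-0.9763 - 0.0874i + 0.1948j - 0.0354k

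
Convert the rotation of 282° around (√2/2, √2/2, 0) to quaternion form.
-0.7771 + 0.445i + 0.445j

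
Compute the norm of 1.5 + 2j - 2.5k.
3.536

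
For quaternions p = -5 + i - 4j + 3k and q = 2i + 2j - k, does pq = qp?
No: pq = 9 - 12i - 3j + 15k ≠ 9 - 8i - 17j - 5k = qp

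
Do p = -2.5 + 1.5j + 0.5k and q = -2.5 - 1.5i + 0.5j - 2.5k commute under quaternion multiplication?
No: pq = 6.75 - 0.25i - 5.75j + 7.25k ≠ 6.75 + 7.75i - 4.25j + 2.75k = qp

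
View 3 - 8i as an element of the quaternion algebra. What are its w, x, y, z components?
3 - 8i + 0j + 0k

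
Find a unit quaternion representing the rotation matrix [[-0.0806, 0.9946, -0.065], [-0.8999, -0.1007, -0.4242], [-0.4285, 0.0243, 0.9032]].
0.6561 + 0.1709i + 0.1385j - 0.7219k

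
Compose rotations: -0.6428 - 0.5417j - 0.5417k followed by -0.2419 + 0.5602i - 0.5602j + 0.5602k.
0.1555 + 0.2468i + 0.7946j - 0.5325k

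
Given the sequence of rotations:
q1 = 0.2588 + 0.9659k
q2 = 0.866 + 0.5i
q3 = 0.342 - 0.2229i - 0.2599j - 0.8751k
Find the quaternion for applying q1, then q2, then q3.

q2 · q1 = 0.2241 + 0.1294i - 0.4829j + 0.8365k
q3 · q2 · q1 = 0.712 - 0.6457i - 0.1502j + 0.2312k
0.712 - 0.6457i - 0.1502j + 0.2312k


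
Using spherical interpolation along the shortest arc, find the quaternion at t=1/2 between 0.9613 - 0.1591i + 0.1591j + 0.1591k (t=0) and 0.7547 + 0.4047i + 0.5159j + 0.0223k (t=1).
0.9181 + 0.1314i + 0.3611j + 0.0971k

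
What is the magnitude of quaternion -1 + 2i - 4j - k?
√22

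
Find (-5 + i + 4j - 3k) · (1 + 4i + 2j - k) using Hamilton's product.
-20 - 17i - 17j - 12k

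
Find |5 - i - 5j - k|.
√52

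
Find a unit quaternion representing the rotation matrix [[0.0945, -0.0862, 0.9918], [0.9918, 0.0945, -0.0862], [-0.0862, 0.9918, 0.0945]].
0.5665 + 0.4758i + 0.4758j + 0.4758k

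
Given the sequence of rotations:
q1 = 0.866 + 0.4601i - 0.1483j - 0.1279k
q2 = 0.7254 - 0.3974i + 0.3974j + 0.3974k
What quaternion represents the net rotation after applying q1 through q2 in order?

q2 · q1 = 0.9208 - 0.0023i + 0.3686j + 0.1275k
0.9208 - 0.0023i + 0.3686j + 0.1275k


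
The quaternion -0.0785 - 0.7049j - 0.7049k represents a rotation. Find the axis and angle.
axis = (0, -√2/2, -√2/2), θ = 189°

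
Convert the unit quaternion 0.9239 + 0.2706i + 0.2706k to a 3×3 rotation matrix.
[[0.8536, -0.5, 0.1464], [0.5, 0.7071, -0.5], [0.1464, 0.5, 0.8536]]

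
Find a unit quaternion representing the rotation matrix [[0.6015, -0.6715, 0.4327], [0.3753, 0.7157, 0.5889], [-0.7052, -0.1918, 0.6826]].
0.866 - 0.2254i + 0.3285j + 0.3022k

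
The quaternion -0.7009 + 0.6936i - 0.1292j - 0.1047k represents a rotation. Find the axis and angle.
axis = (0.9724, -0.1811, -0.1468), θ = 269°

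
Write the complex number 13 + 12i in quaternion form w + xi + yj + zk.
13 + 12i + 0j + 0k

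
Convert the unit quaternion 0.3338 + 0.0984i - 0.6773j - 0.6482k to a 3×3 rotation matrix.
[[-0.7578, 0.2994, -0.5797], [-0.566, 0.1403, 0.8124], [0.3246, 0.9437, 0.0632]]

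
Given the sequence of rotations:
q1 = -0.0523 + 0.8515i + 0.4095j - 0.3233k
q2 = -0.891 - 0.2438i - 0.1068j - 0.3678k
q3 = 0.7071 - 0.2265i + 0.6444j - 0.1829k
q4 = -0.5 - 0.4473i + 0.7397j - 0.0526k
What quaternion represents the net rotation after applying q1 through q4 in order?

q2 · q1 = 0.179 - 0.5608i - 0.7513j + 0.2984k
q3 · q2 · q1 = 0.5383 - 0.3822i - 0.2457j + 0.7098k
q4 · q3 · q2 · q1 = -0.221 + 0.4624i + 0.8586j + 0.0094k
-0.221 + 0.4624i + 0.8586j + 0.0094k


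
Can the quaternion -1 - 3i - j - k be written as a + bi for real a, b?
No. The quaternion -1 - 3i - j - k has j-coefficient y = -1 and k-coefficient z = -1, not both zero, so it does not lie in the complex subalgebra spanned by 1 and i.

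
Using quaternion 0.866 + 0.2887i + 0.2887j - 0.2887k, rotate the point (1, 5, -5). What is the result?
(2.334, 6.333, -2.333)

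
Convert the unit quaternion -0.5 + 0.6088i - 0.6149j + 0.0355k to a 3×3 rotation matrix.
[[0.2413, -0.7132, 0.6581], [-0.7842, 0.2562, 0.5651], [-0.5717, -0.6525, -0.4975]]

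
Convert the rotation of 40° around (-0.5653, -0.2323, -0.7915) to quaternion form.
0.9397 - 0.1933i - 0.0795j - 0.2707k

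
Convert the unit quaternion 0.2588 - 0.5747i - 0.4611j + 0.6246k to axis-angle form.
axis = (-0.595, -0.4774, 0.6466), θ = 5π/6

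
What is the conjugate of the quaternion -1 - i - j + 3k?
-1 + i + j - 3k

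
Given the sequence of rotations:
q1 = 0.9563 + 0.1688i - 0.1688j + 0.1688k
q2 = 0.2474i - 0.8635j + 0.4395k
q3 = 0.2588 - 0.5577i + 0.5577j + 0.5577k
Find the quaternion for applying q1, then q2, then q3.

q2 · q1 = -0.2617 + 0.165i - 0.7933j + 0.5243k
q3 · q2 · q1 = 0.1743 + 0.9235i + 0.0332j + 0.3401k
0.1743 + 0.9235i + 0.0332j + 0.3401k


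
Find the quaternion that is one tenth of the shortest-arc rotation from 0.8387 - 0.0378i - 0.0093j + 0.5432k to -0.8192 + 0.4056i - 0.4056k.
0.8427 - 0.0758i - 0.0084j + 0.533k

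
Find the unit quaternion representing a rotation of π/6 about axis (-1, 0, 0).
0.9659 - 0.2588i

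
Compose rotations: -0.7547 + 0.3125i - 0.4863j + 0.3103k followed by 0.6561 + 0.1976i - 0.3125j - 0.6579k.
-0.5047 - 0.361i - 0.3501j + 0.7017k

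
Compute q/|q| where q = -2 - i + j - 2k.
-0.6325 - 0.3162i + 0.3162j - 0.6325k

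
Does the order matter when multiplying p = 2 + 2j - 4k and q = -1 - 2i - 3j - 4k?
Yes: pq = -12 - 24i ≠ -12 + 16i - 16j - 8k = qp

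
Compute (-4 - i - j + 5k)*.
-4 + i + j - 5k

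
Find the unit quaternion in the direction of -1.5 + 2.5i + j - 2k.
-0.4082 + 0.6804i + 0.2722j - 0.5443k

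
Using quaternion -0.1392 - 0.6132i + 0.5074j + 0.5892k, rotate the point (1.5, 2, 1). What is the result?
(-2.094, -1.645, 0.398)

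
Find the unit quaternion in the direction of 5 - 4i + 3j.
0.7071 - 0.5657i + 0.4243j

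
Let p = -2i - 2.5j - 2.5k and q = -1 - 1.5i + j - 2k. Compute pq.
-5.5 + 9.5i + 2.25j - 3.25k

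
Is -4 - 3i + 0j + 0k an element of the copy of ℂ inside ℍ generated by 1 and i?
Yes. The quaternion -4 - 3i has j- and k-coefficients y = z = 0, so it lies in the complex subalgebra spanned by 1 and i.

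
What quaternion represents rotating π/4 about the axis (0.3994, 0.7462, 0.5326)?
0.9239 + 0.1528i + 0.2856j + 0.2038k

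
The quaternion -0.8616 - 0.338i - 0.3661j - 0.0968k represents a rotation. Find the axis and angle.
axis = (-0.6659, -0.7213, -0.1907), θ = 299°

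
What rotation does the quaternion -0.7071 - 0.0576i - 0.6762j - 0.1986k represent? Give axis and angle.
axis = (-0.0815, -0.9563, -0.2809), θ = 3π/2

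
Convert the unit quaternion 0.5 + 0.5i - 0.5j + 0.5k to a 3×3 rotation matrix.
[[0, -1, 0], [0, 0, -1], [1, 0, 0]]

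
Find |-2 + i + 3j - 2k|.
√18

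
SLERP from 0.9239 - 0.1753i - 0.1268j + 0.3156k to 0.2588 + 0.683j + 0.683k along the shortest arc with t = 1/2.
0.715 - 0.106i + 0.3363j + 0.6037k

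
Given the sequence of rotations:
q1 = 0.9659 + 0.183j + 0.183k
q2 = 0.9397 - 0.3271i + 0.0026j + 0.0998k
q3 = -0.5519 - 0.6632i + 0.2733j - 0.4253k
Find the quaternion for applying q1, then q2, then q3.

q2 · q1 = 0.8889 - 0.3337i + 0.2343j + 0.2085k
q3 · q2 · q1 = -0.6873 - 0.2487i + 0.3938j - 0.5573k
-0.6873 - 0.2487i + 0.3938j - 0.5573k


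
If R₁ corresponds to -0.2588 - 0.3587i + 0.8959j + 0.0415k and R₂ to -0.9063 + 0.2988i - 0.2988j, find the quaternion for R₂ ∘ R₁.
0.6094 + 0.2354i - 0.747j + 0.1229k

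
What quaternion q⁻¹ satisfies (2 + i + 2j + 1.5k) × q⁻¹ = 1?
0.1778 - 0.0889i - 0.1778j - 0.1333k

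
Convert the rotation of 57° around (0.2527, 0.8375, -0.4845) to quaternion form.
0.8788 + 0.1206i + 0.3996j - 0.2312k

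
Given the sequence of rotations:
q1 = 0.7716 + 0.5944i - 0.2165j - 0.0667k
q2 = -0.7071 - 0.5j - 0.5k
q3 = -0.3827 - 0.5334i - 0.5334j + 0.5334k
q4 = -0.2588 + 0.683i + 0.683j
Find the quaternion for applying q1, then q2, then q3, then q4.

q2 · q1 = -0.6872 - 0.4952i - 0.5299j - 0.0414k
q3 · q2 · q1 = -0.2617 + 0.8608i + 0.2831j - 0.3322k
q4 · q3 · q2 · q1 = -0.7136 - 0.6284i - 0.0251j - 0.3086k
-0.7136 - 0.6284i - 0.0251j - 0.3086k


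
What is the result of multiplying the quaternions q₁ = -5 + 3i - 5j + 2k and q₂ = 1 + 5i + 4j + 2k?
-4 - 40i - 21j + 29k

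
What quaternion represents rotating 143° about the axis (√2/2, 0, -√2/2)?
0.3173 + 0.6706i - 0.6706k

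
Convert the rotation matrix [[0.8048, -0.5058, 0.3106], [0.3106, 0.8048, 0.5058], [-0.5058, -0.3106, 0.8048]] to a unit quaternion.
0.9239 - 0.2209i + 0.2209j + 0.2209k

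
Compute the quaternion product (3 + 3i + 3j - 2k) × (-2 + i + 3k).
-3 + 6i - 17j + 10k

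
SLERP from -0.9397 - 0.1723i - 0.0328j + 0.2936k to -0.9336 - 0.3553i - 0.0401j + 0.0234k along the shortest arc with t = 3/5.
-0.9483 - 0.2856i - 0.0377j + 0.1334k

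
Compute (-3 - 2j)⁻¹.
-0.2308 + 0.1538j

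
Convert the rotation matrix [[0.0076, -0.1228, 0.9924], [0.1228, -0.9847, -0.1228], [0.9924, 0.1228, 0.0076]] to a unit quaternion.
0.0872 + 0.7044i + 0.7044k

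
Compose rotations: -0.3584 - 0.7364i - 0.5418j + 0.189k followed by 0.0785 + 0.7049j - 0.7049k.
0.487 - 0.3065i + 0.2239j + 0.7866k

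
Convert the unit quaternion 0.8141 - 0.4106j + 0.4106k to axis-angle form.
axis = (0, -√2/2, √2/2), θ = 71°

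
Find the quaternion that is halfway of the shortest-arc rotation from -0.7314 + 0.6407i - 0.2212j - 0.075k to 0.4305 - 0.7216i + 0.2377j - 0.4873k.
-0.6135 + 0.7193i - 0.2423j + 0.2177k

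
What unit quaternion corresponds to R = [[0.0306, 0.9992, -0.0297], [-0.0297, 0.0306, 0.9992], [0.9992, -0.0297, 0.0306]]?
0.5224 - 0.4923i - 0.4923j - 0.4923k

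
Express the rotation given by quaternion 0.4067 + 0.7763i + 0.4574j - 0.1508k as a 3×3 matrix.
[[0.5361, 0.8328, 0.1379], [0.5875, -0.2508, -0.7694], [-0.6062, 0.4935, -0.6237]]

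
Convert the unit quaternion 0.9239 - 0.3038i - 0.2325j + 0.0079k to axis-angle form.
axis = (-0.794, -0.6076, 0.0206), θ = π/4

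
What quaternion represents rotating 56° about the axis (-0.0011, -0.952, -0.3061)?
0.8829 - 0.0005i - 0.4469j - 0.1437k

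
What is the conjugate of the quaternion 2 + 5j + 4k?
2 - 5j - 4k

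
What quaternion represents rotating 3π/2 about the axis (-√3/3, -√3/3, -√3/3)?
-0.7071 - 0.4082i - 0.4082j - 0.4082k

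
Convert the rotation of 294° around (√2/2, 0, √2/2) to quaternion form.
-0.8387 + 0.3851i + 0.3851k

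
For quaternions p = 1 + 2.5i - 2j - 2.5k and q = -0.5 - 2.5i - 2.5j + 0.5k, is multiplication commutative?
No: pq = 2 - 11i + 3.5j - 9.5k ≠ 2 + 3.5i - 6.5j + 13k = qp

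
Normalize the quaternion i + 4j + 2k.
0.2182i + 0.8729j + 0.4364k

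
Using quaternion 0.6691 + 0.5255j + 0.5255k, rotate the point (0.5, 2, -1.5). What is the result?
(-2.514, 0.419, 0.081)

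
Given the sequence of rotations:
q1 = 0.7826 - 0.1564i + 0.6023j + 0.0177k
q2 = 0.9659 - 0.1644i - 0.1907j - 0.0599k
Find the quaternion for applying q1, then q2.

q2 · q1 = 0.8461 - 0.247i + 0.4448j - 0.1586k
0.8461 - 0.247i + 0.4448j - 0.1586k


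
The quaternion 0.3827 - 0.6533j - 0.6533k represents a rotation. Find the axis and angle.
axis = (0, -√2/2, -√2/2), θ = 3π/4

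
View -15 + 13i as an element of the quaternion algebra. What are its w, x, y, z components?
-15 + 13i + 0j + 0k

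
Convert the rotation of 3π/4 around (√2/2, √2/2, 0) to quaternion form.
0.3827 + 0.6533i + 0.6533j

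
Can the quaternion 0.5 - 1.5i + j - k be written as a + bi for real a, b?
No. The quaternion 0.5 - 1.5i + j - k has j-coefficient y = 1 and k-coefficient z = -1, not both zero, so it does not lie in the complex subalgebra spanned by 1 and i.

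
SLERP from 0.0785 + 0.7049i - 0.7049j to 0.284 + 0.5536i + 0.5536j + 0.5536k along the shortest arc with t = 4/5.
0.2925 + 0.7384i + 0.3086j + 0.5235k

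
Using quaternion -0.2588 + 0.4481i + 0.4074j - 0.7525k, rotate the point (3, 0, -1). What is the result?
(-0.508, 2.645, -1.657)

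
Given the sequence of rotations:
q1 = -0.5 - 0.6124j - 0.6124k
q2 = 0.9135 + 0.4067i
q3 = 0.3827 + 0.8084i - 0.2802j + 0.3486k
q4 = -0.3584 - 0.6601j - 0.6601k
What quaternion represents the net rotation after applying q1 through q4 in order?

q2 · q1 = -0.4567 - 0.2034i - 0.3104j - 0.8085k
q3 · q2 · q1 = 0.1845 - 0.1123i + 0.5919j - 0.7765k
q4 · q3 · q2 · q1 = -0.188 + 0.9435i - 0.2598j + 0.0824k
-0.188 + 0.9435i - 0.2598j + 0.0824k


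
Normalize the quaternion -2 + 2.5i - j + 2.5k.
-0.4781 + 0.5976i - 0.239j + 0.5976k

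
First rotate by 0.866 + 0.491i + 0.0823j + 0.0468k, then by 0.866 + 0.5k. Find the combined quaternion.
0.7266 + 0.3841i + 0.3168j + 0.4735k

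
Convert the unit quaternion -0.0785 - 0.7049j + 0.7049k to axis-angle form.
axis = (0, -√2/2, √2/2), θ = 189°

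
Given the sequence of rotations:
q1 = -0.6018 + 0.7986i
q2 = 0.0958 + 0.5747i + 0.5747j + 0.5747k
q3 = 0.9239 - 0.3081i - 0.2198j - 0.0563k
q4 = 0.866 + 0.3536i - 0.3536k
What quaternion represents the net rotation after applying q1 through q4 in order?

q2 · q1 = -0.5166 - 0.2693i + 0.1131j - 0.8048k
q3 · q2 · q1 = -0.5807 + 0.0936i - 0.0148j - 0.8085k
q4 · q3 · q2 · q1 = -0.8219 - 0.1295i + 0.24j - 0.5001k
-0.8219 - 0.1295i + 0.24j - 0.5001k


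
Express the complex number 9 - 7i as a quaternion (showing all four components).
9 - 7i + 0j + 0k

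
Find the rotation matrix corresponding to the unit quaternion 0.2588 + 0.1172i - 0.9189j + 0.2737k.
[[-0.8386, -0.3571, -0.4115], [-0.0737, 0.8227, -0.5637], [0.5398, -0.4423, -0.7162]]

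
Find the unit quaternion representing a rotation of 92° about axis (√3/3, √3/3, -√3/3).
0.6947 + 0.4153i + 0.4153j - 0.4153k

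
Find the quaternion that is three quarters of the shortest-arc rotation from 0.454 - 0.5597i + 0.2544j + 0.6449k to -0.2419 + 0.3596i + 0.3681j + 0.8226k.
-0.0583 + 0.1241i + 0.3953j + 0.9082k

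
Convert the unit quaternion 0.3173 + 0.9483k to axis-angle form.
axis = (0, 0, 1), θ = 143°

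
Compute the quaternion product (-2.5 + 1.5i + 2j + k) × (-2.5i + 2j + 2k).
-2.25 + 8.25i - 10.5j + 3k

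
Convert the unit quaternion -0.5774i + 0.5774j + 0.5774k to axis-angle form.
axis = (-√3/3, √3/3, √3/3), θ = π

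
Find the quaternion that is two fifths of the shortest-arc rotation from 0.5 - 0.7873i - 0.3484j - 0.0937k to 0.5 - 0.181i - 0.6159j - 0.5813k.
0.5466 - 0.5917i - 0.4995j - 0.3188k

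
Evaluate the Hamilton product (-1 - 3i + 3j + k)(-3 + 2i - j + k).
11 + 11i - 3j - 7k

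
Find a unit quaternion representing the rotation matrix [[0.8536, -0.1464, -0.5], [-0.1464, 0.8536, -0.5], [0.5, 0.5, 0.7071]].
0.9239 + 0.2706i - 0.2706j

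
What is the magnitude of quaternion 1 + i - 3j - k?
√12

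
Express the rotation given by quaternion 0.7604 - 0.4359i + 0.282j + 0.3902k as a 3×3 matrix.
[[0.5364, -0.8393, 0.0887], [0.3476, 0.3155, 0.883], [-0.769, -0.4428, 0.4609]]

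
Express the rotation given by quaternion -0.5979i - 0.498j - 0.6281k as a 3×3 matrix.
[[-0.285, 0.5955, 0.7511], [0.5955, -0.504, 0.6256], [0.7511, 0.6256, -0.211]]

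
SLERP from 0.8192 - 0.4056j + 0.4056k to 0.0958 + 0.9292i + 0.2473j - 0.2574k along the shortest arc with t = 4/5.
0.1469 - 0.857i - 0.3446j + 0.3539k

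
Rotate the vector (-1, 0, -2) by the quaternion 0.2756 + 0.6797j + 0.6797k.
(0.099, -2.223, 0.223)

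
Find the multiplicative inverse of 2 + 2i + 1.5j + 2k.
0.1404 - 0.1404i - 0.1053j - 0.1404k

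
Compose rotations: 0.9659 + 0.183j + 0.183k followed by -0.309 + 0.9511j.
-0.4725 + 0.1741i + 0.8621j - 0.0565k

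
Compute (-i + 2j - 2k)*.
i - 2j + 2k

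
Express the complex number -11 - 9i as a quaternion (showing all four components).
-11 - 9i + 0j + 0k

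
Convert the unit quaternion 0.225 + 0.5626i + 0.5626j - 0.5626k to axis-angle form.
axis = (√3/3, √3/3, -√3/3), θ = 154°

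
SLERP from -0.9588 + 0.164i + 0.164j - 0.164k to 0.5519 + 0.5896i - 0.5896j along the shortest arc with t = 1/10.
-0.9592 + 0.0825i + 0.2231j - 0.1528k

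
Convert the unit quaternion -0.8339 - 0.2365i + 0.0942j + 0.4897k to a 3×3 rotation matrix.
[[0.5026, 0.7722, -0.3887], [-0.8613, 0.4085, -0.3022], [-0.0745, 0.4867, 0.8704]]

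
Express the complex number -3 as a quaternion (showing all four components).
-3 + 0i + 0j + 0k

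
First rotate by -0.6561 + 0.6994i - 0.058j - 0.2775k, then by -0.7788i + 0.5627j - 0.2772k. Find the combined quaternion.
0.5004 + 0.3387i - 0.7792j - 0.1665k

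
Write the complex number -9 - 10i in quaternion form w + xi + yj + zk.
-9 - 10i + 0j + 0k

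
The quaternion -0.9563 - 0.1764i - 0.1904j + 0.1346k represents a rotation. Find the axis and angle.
axis = (-0.6033, -0.6512, 0.4604), θ = 326°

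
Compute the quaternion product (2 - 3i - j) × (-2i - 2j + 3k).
-8 - 7i + 5j + 10k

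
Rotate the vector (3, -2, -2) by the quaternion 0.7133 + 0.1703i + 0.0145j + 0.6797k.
(1.652, 3.334, -1.776)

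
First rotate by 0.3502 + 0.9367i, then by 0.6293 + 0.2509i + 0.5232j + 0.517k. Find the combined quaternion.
-0.0146 + 0.6773i + 0.6675j - 0.309k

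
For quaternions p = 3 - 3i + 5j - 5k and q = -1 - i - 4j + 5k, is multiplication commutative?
No: pq = 39 + 5i + 3j + 37k ≠ 39 - 5i - 37j + 3k = qp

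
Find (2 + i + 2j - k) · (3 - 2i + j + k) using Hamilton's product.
7 + 2i + 9j + 4k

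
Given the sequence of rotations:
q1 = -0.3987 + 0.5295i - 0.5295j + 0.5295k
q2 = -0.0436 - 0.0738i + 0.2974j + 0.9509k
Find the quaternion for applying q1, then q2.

q2 · q1 = -0.2896 + 0.6673i + 0.4471j - 0.5206k
-0.2896 + 0.6673i + 0.4471j - 0.5206k


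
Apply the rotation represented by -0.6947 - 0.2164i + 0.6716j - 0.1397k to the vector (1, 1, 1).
(-1.299, 0.282, 1.111)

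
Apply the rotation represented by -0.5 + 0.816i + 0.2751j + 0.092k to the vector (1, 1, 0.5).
(1.31, 0.442, -0.582)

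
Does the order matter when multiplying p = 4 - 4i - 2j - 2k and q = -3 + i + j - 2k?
Yes: pq = -10 + 22i - 4k ≠ -10 + 10i + 20j = qp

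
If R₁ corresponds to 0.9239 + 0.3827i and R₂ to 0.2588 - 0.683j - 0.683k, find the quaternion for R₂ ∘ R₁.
0.2391 + 0.099i - 0.8924j - 0.3696k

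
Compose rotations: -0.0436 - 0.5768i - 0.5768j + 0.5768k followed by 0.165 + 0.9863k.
-0.5761 + 0.4737i - 0.6641j + 0.0522k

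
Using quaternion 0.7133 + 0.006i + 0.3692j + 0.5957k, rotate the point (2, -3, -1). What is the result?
(2.038, 0.407, -3.112)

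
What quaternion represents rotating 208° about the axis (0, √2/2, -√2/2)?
-0.2419 + 0.6861j - 0.6861k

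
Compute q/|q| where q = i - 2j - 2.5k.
0.2981i - 0.5963j - 0.7454k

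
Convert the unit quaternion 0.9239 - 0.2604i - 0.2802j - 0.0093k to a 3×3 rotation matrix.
[[0.8428, 0.1631, -0.5129], [0.1287, 0.8642, 0.4864], [0.5226, -0.476, 0.7074]]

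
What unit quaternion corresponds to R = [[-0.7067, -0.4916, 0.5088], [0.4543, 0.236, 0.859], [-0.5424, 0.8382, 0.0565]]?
0.3827 - 0.0136i + 0.6867j + 0.6179k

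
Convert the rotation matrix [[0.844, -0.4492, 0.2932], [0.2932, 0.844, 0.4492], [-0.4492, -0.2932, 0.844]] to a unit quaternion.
0.9397 - 0.1975i + 0.1975j + 0.1975k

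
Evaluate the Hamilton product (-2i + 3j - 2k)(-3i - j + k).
-1 + i + 8j + 11k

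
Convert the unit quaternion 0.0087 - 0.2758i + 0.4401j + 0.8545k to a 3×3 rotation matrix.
[[-0.8477, -0.2576, -0.4637], [-0.2279, -0.6125, 0.7569], [-0.479, 0.7473, 0.4605]]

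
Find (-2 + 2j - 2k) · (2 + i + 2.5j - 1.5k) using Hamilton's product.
-12 - 3j - 3k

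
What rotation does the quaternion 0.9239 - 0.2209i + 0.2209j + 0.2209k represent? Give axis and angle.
axis = (-√3/3, √3/3, √3/3), θ = π/4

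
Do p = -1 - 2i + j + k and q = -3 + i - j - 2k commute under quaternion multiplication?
No: pq = 8 + 4i - 5j ≠ 8 + 6i + j - 2k = qp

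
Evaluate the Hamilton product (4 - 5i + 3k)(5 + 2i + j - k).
33 - 20i + 5j + 6k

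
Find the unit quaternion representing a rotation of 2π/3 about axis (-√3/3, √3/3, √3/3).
0.5 - 0.5i + 0.5j + 0.5k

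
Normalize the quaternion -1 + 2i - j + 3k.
-0.2582 + 0.5164i - 0.2582j + 0.7746k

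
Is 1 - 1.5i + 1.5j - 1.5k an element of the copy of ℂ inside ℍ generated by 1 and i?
No. The quaternion 1 - 1.5i + 1.5j - 1.5k has j-coefficient y = 1.5 and k-coefficient z = -1.5, not both zero, so it does not lie in the complex subalgebra spanned by 1 and i.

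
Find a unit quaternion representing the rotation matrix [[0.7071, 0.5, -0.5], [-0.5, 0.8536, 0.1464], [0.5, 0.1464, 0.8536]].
0.9239 - 0.2706j - 0.2706k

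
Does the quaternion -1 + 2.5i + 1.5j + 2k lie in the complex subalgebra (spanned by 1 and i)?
No. The quaternion -1 + 2.5i + 1.5j + 2k has j-coefficient y = 1.5 and k-coefficient z = 2, not both zero, so it does not lie in the complex subalgebra spanned by 1 and i.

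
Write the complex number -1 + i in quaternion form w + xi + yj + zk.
-1 + i + 0j + 0k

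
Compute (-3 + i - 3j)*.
-3 - i + 3j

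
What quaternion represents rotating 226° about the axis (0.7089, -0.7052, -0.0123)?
-0.3907 + 0.6525i - 0.6491j - 0.0113k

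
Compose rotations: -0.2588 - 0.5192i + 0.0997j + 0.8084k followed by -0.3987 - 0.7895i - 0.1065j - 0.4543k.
0.0711 + 0.3705i + 0.8619j - 0.3387k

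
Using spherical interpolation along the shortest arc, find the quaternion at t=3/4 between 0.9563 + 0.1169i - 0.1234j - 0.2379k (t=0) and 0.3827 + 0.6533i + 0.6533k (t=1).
0.6412 + 0.597i - 0.0405j + 0.4805k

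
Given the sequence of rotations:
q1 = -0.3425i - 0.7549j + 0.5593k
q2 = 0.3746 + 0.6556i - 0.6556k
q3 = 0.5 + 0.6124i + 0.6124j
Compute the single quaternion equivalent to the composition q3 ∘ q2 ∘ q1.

q2 · q1 = 0.5912 - 0.6232i - 0.4249j - 0.2854k
q3 · q2 · q1 = 0.9375 - 0.1243i + 0.3244j - 0.0213k
0.9375 - 0.1243i + 0.3244j - 0.0213k


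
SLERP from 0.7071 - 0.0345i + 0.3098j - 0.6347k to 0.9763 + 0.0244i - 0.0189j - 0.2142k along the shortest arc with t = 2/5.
0.8535 - 0.0113i + 0.1856j - 0.4868k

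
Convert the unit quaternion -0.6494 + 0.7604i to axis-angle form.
axis = (1, 0, 0), θ = 261°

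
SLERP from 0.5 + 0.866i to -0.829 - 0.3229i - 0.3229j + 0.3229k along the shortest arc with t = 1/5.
0.6007 + 0.793i + 0.0718j - 0.0718k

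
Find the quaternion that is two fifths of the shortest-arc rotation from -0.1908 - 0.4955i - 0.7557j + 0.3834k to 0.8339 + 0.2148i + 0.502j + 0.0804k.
-0.5015 - 0.4227i - 0.7233j + 0.2159k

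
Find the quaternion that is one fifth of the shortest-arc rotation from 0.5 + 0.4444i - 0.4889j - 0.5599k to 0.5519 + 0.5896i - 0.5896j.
0.5258 + 0.4884i - 0.5248j - 0.4578k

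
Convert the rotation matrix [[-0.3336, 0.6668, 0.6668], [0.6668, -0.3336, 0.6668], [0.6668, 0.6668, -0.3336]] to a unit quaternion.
0.5774i + 0.5774j + 0.5774k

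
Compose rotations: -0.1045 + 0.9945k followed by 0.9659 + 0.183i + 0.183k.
-0.2829 - 0.0191i - 0.182j + 0.9415k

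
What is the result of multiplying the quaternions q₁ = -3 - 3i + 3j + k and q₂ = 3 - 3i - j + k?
-16 + 4i + 12j + 12k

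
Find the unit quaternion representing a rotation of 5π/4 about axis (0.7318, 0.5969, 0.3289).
-0.3827 + 0.6761i + 0.5515j + 0.3039k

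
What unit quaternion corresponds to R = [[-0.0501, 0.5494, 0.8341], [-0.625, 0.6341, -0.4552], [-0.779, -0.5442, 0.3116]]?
0.6884 - 0.0323i + 0.5858j - 0.4265k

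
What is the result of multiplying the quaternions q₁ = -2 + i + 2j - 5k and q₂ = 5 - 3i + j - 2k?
-19 + 12i + 25j - 14k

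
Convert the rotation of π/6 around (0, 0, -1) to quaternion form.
0.9659 - 0.2588k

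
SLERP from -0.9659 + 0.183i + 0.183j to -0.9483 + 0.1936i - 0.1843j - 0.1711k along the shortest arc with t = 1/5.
-0.9754 + 0.1877i + 0.11j - 0.0352k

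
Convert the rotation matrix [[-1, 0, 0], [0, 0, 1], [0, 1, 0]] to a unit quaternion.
0.7071j + 0.7071k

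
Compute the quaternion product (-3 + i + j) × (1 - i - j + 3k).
-1 + 7i + j - 9k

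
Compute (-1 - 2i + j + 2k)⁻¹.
-0.1 + 0.2i - 0.1j - 0.2k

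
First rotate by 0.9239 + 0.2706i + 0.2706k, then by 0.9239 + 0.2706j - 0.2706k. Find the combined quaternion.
0.9268 + 0.3232i + 0.1768j - 0.0732k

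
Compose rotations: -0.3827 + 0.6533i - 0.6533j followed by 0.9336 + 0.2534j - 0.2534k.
-0.1917 + 0.4444i - 0.8724j - 0.0686k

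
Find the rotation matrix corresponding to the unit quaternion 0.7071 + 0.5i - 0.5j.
[[0.5, -0.5, -0.7071], [-0.5, 0.5, -0.7071], [0.7071, 0.7071, 0]]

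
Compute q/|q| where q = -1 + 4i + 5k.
-0.1543 + 0.6172i + 0.7715k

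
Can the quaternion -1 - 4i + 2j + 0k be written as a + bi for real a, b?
No. The quaternion -1 - 4i + 2j has j-coefficient y = 2 and k-coefficient z = 0, not both zero, so it does not lie in the complex subalgebra spanned by 1 and i.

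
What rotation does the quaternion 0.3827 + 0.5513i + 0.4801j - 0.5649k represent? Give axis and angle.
axis = (0.5967, 0.5197, -0.6114), θ = 3π/4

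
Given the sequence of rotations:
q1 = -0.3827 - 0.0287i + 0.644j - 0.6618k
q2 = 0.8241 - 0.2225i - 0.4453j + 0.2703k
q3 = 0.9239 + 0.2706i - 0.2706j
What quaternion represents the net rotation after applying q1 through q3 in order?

q2 · q1 = 0.1439 + 0.1821i + 0.5461j - 0.8049k
q3 · q2 · q1 = 0.2314 + 0.425i + 0.6834j - 0.5466k
0.2314 + 0.425i + 0.6834j - 0.5466k


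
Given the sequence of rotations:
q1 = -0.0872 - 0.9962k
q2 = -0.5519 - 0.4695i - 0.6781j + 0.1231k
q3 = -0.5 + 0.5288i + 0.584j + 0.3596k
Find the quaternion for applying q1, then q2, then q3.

q2 · q1 = 0.1708 + 0.7165i - 0.4086j + 0.5391k
q3 · q2 · q1 = -0.4195 + 0.1938i + 0.2766j - 0.8426k
-0.4195 + 0.1938i + 0.2766j - 0.8426k
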